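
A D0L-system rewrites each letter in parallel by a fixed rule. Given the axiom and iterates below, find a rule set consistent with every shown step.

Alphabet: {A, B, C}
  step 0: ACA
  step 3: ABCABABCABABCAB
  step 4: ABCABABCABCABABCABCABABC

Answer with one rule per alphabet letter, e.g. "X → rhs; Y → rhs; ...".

  step 3 ⇒ step 4: ABCABABCABABCAB ⇒ AB·C·AB·AB·C·AB·C·AB·AB·C·AB·C·AB·AB·C
    A ↦ AB
    B ↦ C
    C ↦ AB

A->AB, B->C, C->AB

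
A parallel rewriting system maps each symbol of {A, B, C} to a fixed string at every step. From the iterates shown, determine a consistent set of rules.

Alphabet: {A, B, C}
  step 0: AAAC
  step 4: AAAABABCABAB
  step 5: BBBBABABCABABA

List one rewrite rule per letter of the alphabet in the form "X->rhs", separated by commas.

  step 4 ⇒ step 5: AAAABABCABAB ⇒ B·B·B·B·A·B·A·BCA·B·A·B·A
    A ↦ B
    B ↦ A
    C ↦ BCA

A->B, B->A, C->BCA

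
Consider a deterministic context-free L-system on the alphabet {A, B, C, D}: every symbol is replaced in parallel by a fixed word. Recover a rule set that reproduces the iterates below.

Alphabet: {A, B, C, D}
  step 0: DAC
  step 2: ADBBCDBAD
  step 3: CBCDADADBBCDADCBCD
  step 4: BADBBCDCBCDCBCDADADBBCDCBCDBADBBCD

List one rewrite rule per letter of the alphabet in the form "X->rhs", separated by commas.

A->C, B->AD, C->B, D->BCD

  step 3 ⇒ step 4: CBCDADADBBCDADCBCD ⇒ B·AD·B·BCD·C·BCD·C·BCD·AD·AD·B·BCD·C·BCD·B·AD·B·BCD
    A ↦ C
    B ↦ AD
    C ↦ B
    D ↦ BCD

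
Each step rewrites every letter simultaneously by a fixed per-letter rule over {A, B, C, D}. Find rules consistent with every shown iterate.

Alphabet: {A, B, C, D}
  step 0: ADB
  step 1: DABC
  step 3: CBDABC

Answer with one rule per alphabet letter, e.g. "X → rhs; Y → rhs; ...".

  step 0 ⇒ step 1: ADB ⇒ DA·B·C
    A ↦ DA
    B ↦ C
    D ↦ B
    C ↦ B  (constrained at step 1)

A->DA, B->C, C->B, D->B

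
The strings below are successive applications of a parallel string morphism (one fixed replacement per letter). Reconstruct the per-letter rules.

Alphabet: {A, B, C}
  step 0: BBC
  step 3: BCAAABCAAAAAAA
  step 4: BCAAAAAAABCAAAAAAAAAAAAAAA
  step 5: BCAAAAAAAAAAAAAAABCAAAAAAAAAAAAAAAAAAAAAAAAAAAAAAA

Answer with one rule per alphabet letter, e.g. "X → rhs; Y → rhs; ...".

  step 4 ⇒ step 5: BCAAAAAAABCAAAAAAAAAAAAAAA ⇒ BC·A·AA·AA·AA·AA·AA·AA·AA·BC·A·AA·AA·AA·AA·AA·AA·AA·AA·AA·AA·AA·AA·AA·AA·AA
    A ↦ AA
    B ↦ BC
    C ↦ A

A->AA, B->BC, C->A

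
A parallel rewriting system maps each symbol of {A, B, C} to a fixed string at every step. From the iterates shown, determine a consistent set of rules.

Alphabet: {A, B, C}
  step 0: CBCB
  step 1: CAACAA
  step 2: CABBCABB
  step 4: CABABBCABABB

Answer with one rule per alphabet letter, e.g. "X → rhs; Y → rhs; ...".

A->B, B->A, C->CA

  step 1 ⇒ step 2: CAACAA ⇒ CA·B·B·CA·B·B
    A ↦ B
    C ↦ CA
  step 0 ⇒ step 1: CBCB ⇒ CA·A·CA·A
    B ↦ A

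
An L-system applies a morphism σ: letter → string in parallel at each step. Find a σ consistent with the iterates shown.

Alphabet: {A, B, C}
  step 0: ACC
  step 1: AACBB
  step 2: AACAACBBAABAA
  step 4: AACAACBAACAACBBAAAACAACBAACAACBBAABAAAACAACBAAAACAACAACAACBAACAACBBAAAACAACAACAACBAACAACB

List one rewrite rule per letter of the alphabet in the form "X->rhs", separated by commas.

  step 1 ⇒ step 2: AACBB ⇒ AAC·AAC·B·BAA·BAA
    A ↦ AAC
    B ↦ BAA
    C ↦ B

A->AAC, B->BAA, C->B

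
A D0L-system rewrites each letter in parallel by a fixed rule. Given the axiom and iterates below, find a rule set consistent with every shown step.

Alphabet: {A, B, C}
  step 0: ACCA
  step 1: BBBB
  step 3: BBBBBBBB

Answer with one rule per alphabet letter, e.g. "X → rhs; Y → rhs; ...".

A->B, B->CA, C->B

  step 0 ⇒ step 1: ACCA ⇒ B·B·B·B
    A ↦ B
    C ↦ B
    B ↦ CA  (constrained at step 1)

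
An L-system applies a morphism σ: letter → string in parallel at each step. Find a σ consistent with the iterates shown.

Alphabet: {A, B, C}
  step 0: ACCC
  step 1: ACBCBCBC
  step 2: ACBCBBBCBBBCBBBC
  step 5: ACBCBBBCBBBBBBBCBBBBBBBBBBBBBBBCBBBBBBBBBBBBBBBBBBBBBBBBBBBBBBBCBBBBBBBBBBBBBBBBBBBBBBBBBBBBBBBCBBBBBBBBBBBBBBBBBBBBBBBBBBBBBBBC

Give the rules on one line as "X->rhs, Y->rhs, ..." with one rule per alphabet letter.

  step 1 ⇒ step 2: ACBCBCBC ⇒ AC·BC·BB·BC·BB·BC·BB·BC
    A ↦ AC
    B ↦ BB
    C ↦ BC

A->AC, B->BB, C->BC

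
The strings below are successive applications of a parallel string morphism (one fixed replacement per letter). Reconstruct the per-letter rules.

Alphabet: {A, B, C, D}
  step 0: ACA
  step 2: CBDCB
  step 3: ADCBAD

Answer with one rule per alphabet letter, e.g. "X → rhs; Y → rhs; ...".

  step 2 ⇒ step 3: CBDCB ⇒ A·D·CB·A·D
    B ↦ D
    C ↦ A
    D ↦ CB
    A ↦ D  (constrained at step 0)

A->D, B->D, C->A, D->CB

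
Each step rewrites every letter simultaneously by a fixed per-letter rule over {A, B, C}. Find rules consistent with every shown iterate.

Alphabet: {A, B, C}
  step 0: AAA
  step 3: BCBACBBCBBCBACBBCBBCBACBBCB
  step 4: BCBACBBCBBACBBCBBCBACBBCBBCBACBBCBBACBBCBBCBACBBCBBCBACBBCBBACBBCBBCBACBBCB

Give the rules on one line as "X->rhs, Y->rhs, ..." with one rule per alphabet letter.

A->B, B->BCB, C->ACB

  step 3 ⇒ step 4: BCBACBBCBBCBACBBCBBCBACBBCB ⇒ BCB·ACB·BCB·B·ACB·BCB·BCB·ACB·BCB·BCB·ACB·BCB·B·ACB·BCB·BCB·ACB·BCB·BCB·ACB·BCB·B·ACB·BCB·BCB·ACB·BCB
    A ↦ B
    B ↦ BCB
    C ↦ ACB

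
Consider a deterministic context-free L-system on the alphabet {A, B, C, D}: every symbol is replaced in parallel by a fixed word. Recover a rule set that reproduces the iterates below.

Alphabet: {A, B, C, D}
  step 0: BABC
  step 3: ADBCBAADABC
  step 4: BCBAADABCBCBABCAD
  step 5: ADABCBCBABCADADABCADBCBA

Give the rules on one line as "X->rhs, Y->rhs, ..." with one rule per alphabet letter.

A->BC, B->A, C->D, D->BA

  step 4 ⇒ step 5: BCBAADABCBCBABCAD ⇒ A·D·A·BC·BC·BA·BC·A·D·A·D·A·BC·A·D·BC·BA
    A ↦ BC
    B ↦ A
    C ↦ D
    D ↦ BA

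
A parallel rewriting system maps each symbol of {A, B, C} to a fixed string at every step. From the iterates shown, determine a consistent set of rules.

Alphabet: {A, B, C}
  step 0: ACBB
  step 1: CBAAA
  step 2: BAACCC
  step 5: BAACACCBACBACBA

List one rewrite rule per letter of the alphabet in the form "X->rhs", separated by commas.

  step 1 ⇒ step 2: CBAAA ⇒ BA·A·C·C·C
    A ↦ C
    B ↦ A
    C ↦ BA

A->C, B->A, C->BA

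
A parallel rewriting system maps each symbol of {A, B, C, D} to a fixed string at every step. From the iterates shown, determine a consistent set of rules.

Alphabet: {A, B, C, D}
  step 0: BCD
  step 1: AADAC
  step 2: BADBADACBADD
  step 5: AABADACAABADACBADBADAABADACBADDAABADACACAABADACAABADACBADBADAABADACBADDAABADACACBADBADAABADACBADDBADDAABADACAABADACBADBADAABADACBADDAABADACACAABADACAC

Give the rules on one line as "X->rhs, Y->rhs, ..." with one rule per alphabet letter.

A->BAD, B->AA, C->D, D->AC

  step 1 ⇒ step 2: AADAC ⇒ BAD·BAD·AC·BAD·D
    A ↦ BAD
    C ↦ D
    D ↦ AC
  step 0 ⇒ step 1: BCD ⇒ AA·D·AC
    B ↦ AA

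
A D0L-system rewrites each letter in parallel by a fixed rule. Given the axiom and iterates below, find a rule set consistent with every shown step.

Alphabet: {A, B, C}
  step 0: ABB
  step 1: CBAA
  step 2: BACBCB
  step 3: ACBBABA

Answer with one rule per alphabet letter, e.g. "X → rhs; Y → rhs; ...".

A->CB, B->A, C->B

  step 2 ⇒ step 3: BACBCB ⇒ A·CB·B·A·B·A
    A ↦ CB
    B ↦ A
    C ↦ B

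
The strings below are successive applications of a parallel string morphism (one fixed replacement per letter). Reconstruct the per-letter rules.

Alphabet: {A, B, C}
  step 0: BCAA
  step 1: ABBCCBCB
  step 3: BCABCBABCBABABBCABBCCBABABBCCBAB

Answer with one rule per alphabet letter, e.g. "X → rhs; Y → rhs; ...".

A->CB, B->AB, C->BC

  step 0 ⇒ step 1: BCAA ⇒ AB·BC·CB·CB
    A ↦ CB
    B ↦ AB
    C ↦ BC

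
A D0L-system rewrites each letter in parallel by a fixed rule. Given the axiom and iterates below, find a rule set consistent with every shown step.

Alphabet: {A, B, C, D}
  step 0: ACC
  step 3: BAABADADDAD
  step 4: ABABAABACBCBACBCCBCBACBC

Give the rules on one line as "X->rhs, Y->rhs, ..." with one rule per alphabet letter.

A->BA, B->A, C->D, D->CBC

  step 3 ⇒ step 4: BAABADADDAD ⇒ A·BA·BA·A·BA·CBC·BA·CBC·CBC·BA·CBC
    A ↦ BA
    B ↦ A
    D ↦ CBC
    C ↦ D  (constrained at step 0)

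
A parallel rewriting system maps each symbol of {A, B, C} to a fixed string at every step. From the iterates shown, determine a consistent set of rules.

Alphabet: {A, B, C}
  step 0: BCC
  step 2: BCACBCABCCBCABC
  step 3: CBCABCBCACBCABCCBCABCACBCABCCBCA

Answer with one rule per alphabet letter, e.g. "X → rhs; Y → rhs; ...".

A->BC, B->C, C->BCA

  step 2 ⇒ step 3: BCACBCABCCBCABC ⇒ C·BCA·BC·BCA·C·BCA·BC·C·BCA·BCA·C·BCA·BC·C·BCA
    A ↦ BC
    B ↦ C
    C ↦ BCA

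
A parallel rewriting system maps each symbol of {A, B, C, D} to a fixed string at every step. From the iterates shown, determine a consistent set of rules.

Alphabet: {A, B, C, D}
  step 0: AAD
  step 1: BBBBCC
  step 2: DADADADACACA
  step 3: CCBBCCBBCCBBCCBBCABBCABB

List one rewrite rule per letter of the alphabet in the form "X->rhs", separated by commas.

A->BB, B->DA, C->CA, D->CC

  step 2 ⇒ step 3: DADADADACACA ⇒ CC·BB·CC·BB·CC·BB·CC·BB·CA·BB·CA·BB
    A ↦ BB
    C ↦ CA
    D ↦ CC
  step 1 ⇒ step 2: BBBBCC ⇒ DA·DA·DA·DA·CA·CA
    B ↦ DA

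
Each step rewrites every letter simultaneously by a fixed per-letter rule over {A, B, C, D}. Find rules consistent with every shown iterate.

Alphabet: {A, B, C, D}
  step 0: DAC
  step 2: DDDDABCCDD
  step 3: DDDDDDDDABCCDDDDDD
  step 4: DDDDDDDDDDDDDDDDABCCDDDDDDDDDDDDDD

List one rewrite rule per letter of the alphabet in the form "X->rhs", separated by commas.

A->AB, B->CC, C->D, D->DD

  step 3 ⇒ step 4: DDDDDDDDABCCDDDDDD ⇒ DD·DD·DD·DD·DD·DD·DD·DD·AB·CC·D·D·DD·DD·DD·DD·DD·DD
    A ↦ AB
    B ↦ CC
    C ↦ D
    D ↦ DD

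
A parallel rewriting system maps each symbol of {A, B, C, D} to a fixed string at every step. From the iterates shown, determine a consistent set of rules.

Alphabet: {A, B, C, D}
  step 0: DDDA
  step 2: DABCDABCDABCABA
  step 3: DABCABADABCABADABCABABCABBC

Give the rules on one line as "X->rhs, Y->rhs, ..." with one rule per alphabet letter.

  step 2 ⇒ step 3: DABCDABCDABCABA ⇒ DA·BC·AB·A·DA·BC·AB·A·DA·BC·AB·A·BC·AB·BC
    A ↦ BC
    B ↦ AB
    C ↦ A
    D ↦ DA

A->BC, B->AB, C->A, D->DA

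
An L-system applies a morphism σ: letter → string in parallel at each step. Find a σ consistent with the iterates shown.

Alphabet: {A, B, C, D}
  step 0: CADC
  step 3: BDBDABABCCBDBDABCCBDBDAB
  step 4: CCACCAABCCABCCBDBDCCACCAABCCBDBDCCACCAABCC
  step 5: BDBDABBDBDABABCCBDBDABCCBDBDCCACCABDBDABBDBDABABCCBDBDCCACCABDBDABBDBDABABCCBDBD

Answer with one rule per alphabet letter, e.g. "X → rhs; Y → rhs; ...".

  step 4 ⇒ step 5: CCACCAABCCABCCBDBDCCACCAABCCBDBDCCACCAABCC ⇒ BD·BD·AB·BD·BD·AB·AB·CC·BD·BD·AB·CC·BD·BD·CC·A·CC·A·BD·BD·AB·BD·BD·AB·AB·CC·BD·BD·CC·A·CC·A·BD·BD·AB·BD·BD·AB·AB·CC·BD·BD
    A ↦ AB
    B ↦ CC
    C ↦ BD
    D ↦ A

A->AB, B->CC, C->BD, D->A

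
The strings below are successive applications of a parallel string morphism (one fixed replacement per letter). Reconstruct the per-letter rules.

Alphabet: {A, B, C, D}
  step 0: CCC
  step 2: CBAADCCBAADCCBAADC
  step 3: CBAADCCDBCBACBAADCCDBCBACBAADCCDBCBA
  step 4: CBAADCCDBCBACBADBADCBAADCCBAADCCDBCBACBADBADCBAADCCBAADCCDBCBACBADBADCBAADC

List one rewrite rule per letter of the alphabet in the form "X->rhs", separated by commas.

  step 3 ⇒ step 4: CBAADCCDBCBACBAADCCDBCBACBAADCCDBCBA ⇒ CBA·AD·C·C·DB·CBA·CBA·DB·AD·CBA·AD·C·CBA·AD·C·C·DB·CBA·CBA·DB·AD·CBA·AD·C·CBA·AD·C·C·DB·CBA·CBA·DB·AD·CBA·AD·C
    A ↦ C
    B ↦ AD
    C ↦ CBA
    D ↦ DB

A->C, B->AD, C->CBA, D->DB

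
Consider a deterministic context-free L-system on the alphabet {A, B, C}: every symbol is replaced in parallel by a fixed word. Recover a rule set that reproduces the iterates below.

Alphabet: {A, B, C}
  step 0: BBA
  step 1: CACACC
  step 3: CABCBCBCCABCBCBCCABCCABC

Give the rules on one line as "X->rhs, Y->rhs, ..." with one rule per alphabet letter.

  step 0 ⇒ step 1: BBA ⇒ CA·CA·CC
    A ↦ CC
    B ↦ CA
    C ↦ BC  (constrained at step 1)

A->CC, B->CA, C->BC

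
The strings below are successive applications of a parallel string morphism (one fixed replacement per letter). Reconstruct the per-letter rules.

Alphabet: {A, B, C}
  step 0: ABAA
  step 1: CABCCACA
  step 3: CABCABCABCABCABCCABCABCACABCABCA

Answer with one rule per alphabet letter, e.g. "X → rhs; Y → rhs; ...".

  step 0 ⇒ step 1: ABAA ⇒ CA·BC·CA·CA
    A ↦ CA
    B ↦ BC
    C ↦ AB  (constrained at step 1)

A->CA, B->BC, C->AB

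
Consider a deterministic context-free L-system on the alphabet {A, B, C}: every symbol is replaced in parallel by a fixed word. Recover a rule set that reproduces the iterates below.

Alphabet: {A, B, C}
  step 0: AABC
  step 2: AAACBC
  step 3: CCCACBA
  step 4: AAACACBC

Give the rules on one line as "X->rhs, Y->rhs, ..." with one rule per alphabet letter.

A->C, B->CB, C->A

  step 3 ⇒ step 4: CCCACBA ⇒ A·A·A·C·A·CB·C
    A ↦ C
    B ↦ CB
    C ↦ A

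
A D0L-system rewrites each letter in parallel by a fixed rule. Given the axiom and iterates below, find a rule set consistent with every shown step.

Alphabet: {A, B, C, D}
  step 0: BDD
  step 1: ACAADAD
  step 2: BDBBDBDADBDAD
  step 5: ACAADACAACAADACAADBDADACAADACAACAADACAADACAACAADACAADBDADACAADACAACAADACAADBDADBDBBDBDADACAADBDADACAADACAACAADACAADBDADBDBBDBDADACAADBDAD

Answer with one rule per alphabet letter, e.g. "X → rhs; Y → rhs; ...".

A->BD, B->ACA, C->B, D->AD

  step 1 ⇒ step 2: ACAADAD ⇒ BD·B·BD·BD·AD·BD·AD
    A ↦ BD
    C ↦ B
    D ↦ AD
  step 0 ⇒ step 1: BDD ⇒ ACA·AD·AD
    B ↦ ACA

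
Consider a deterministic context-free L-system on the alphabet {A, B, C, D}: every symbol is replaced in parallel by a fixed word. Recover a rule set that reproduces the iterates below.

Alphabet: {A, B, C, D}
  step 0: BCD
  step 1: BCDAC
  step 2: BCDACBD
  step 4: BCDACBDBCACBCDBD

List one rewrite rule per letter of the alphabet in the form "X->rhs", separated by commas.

A->B, B->BC, C->D, D->AC

  step 1 ⇒ step 2: BCDAC ⇒ BC·D·AC·B·D
    A ↦ B
    B ↦ BC
    C ↦ D
    D ↦ AC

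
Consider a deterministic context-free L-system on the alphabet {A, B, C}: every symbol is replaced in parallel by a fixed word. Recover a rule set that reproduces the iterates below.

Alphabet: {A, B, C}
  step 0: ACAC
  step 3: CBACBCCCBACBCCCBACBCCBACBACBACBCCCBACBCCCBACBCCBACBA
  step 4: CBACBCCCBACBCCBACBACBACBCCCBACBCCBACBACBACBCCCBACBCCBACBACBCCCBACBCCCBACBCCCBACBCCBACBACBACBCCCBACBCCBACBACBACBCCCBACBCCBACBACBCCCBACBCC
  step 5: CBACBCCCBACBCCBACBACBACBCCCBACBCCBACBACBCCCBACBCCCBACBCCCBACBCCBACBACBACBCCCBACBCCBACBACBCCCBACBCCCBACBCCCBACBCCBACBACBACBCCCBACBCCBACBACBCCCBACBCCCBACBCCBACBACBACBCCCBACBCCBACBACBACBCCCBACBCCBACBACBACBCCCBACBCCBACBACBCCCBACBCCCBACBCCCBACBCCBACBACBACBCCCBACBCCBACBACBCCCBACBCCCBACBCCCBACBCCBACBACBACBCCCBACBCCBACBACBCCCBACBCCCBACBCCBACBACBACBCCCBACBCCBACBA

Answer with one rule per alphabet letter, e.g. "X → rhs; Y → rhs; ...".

A->C, B->CBC, C->CBA

  step 4 ⇒ step 5: CBACBCCCBACBCCBACBACBACBCCCBACBCCBACBACBACBCCCBACBCCBACBACBCCCBACBCCCBACBCCCBACBCCBACBACBACBCCCBACBCCBACBACBACBCCCBACBCCBACBACBCCCBACBCC ⇒ CBA·CBC·C·CBA·CBC·CBA·CBA·CBA·CBC·C·CBA·CBC·CBA·CBA·CBC·C·CBA·CBC·C·CBA·CBC·C·CBA·CBC·CBA·CBA·CBA·CBC·C·CBA·CBC·CBA·CBA·CBC·C·CBA·CBC·C·CBA·CBC·C·CBA·CBC·CBA·CBA·CBA·CBC·C·CBA·CBC·CBA·CBA·CBC·C·CBA·CBC·C·CBA·CBC·CBA·CBA·CBA·CBC·C·CBA·CBC·CBA·CBA·CBA·CBC·C·CBA·CBC·CBA·CBA·CBA·CBC·C·CBA·CBC·CBA·CBA·CBC·C·CBA·CBC·C·CBA·CBC·C·CBA·CBC·CBA·CBA·CBA·CBC·C·CBA·CBC·CBA·CBA·CBC·C·CBA·CBC·C·CBA·CBC·C·CBA·CBC·CBA·CBA·CBA·CBC·C·CBA·CBC·CBA·CBA·CBC·C·CBA·CBC·C·CBA·CBC·CBA·CBA·CBA·CBC·C·CBA·CBC·CBA·CBA
    A ↦ C
    B ↦ CBC
    C ↦ CBA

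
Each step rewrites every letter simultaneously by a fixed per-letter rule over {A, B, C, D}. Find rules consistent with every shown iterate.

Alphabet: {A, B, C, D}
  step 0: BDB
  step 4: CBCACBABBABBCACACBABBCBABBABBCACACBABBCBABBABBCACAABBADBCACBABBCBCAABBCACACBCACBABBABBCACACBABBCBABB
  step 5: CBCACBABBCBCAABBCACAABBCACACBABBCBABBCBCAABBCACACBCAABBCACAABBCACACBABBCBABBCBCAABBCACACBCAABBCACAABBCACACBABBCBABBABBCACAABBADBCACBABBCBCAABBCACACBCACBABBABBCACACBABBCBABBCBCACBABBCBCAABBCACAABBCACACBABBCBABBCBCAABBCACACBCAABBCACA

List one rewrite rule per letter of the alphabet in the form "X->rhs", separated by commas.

  step 4 ⇒ step 5: CBCACBABBABBCACACBABBCBABBABBCACACBABBCBABBABBCACAABBADBCACBABBCBCAABBCACACBCACBABBABBCACACBABBCBABB ⇒ CB·CA·CB·ABB·CB·CA·ABB·CA·CA·ABB·CA·CA·CB·ABB·CB·ABB·CB·CA·ABB·CA·CA·CB·CA·ABB·CA·CA·ABB·CA·CA·CB·ABB·CB·ABB·CB·CA·ABB·CA·CA·CB·CA·ABB·CA·CA·ABB·CA·CA·CB·ABB·CB·ABB·ABB·CA·CA·ABB·ADB·CA·CB·ABB·CB·CA·ABB·CA·CA·CB·CA·CB·ABB·ABB·CA·CA·CB·ABB·CB·ABB·CB·CA·CB·ABB·CB·CA·ABB·CA·CA·ABB·CA·CA·CB·ABB·CB·ABB·CB·CA·ABB·CA·CA·CB·CA·ABB·CA·CA
    A ↦ ABB
    B ↦ CA
    C ↦ CB
    D ↦ ADB

A->ABB, B->CA, C->CB, D->ADB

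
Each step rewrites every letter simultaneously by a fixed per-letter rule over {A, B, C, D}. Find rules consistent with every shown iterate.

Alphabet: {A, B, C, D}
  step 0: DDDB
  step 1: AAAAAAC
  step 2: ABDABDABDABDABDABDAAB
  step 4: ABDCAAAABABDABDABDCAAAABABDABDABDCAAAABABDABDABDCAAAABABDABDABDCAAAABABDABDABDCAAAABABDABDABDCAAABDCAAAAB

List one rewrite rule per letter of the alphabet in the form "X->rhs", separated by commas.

A->ABD, B->C, C->AAB, D->AA

  step 1 ⇒ step 2: AAAAAAC ⇒ ABD·ABD·ABD·ABD·ABD·ABD·AAB
    A ↦ ABD
    C ↦ AAB
  step 0 ⇒ step 1: DDDB ⇒ AA·AA·AA·C
    B ↦ C
  step 0 ⇒ step 1: DDDB ⇒ AA·AA·AA·C
    D ↦ AA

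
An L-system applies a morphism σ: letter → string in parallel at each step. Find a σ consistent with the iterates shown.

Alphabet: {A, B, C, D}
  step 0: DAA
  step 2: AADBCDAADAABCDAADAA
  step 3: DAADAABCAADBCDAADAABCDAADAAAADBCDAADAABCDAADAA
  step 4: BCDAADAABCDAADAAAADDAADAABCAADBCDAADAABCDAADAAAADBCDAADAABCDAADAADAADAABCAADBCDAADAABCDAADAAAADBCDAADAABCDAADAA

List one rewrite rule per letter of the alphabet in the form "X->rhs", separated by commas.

  step 3 ⇒ step 4: DAADAABCAADBCDAADAABCDAADAAAADBCDAADAABCDAADAA ⇒ BC·DAA·DAA·BC·DAA·DAA·AA·D·DAA·DAA·BC·AA·D·BC·DAA·DAA·BC·DAA·DAA·AA·D·BC·DAA·DAA·BC·DAA·DAA·DAA·DAA·BC·AA·D·BC·DAA·DAA·BC·DAA·DAA·AA·D·BC·DAA·DAA·BC·DAA·DAA
    A ↦ DAA
    B ↦ AA
    C ↦ D
    D ↦ BC

A->DAA, B->AA, C->D, D->BC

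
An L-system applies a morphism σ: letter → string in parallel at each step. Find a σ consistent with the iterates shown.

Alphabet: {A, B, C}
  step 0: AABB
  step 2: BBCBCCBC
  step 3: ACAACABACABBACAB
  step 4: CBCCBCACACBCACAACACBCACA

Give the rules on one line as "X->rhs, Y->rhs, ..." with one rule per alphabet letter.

  step 3 ⇒ step 4: ACAACABACABBACAB ⇒ C·B·C·C·B·C·ACA·C·B·C·ACA·ACA·C·B·C·ACA
    A ↦ C
    B ↦ ACA
    C ↦ B

A->C, B->ACA, C->B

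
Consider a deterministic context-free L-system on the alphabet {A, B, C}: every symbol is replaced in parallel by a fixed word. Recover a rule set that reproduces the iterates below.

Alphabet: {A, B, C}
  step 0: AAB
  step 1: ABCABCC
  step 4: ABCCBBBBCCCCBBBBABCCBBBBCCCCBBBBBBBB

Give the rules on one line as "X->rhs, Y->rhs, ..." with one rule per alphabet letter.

  step 0 ⇒ step 1: AAB ⇒ ABC·ABC·C
    A ↦ ABC
    B ↦ C
    C ↦ BB  (constrained at step 1)

A->ABC, B->C, C->BB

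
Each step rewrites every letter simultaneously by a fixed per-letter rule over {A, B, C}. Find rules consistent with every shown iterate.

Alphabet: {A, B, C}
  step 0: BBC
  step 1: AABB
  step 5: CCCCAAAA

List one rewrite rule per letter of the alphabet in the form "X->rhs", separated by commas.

A->C, B->A, C->BB

  step 0 ⇒ step 1: BBC ⇒ A·A·BB
    B ↦ A
    C ↦ BB
    A ↦ C  (constrained at step 1)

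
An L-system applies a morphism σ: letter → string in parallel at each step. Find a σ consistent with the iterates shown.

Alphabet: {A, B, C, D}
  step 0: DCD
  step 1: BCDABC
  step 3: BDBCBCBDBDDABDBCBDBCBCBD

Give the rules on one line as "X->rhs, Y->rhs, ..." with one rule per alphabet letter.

A->BD, B->BD, C->DA, D->BC

  step 0 ⇒ step 1: DCD ⇒ BC·DA·BC
    C ↦ DA
    D ↦ BC
    A ↦ BD  (constrained at step 1)
    B ↦ BD  (constrained at step 1)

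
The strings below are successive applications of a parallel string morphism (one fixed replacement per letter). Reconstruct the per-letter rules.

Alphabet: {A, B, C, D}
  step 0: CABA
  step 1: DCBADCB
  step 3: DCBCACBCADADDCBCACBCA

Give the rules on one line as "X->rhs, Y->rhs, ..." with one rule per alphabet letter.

  step 0 ⇒ step 1: CABA ⇒ D·CB·AD·CB
    A ↦ CB
    B ↦ AD
    C ↦ D
    D ↦ CA  (constrained at step 1)

A->CB, B->AD, C->D, D->CA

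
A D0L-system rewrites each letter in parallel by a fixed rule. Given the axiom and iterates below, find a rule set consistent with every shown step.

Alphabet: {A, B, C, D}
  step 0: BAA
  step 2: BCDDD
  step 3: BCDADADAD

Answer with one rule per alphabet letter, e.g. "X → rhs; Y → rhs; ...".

A->C, B->BC, C->D, D->AD

  step 2 ⇒ step 3: BCDDD ⇒ BC·D·AD·AD·AD
    B ↦ BC
    C ↦ D
    D ↦ AD
    A ↦ C  (constrained at step 0)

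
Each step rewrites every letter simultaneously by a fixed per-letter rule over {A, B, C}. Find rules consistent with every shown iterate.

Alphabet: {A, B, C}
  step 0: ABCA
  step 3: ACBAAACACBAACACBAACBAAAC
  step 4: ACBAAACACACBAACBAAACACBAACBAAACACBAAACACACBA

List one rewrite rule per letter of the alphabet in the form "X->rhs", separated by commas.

A->AC, B->A, C->BA

  step 3 ⇒ step 4: ACBAAACACBAACACBAACBAAAC ⇒ AC·BA·A·AC·AC·AC·BA·AC·BA·A·AC·AC·BA·AC·BA·A·AC·AC·BA·A·AC·AC·AC·BA
    A ↦ AC
    B ↦ A
    C ↦ BA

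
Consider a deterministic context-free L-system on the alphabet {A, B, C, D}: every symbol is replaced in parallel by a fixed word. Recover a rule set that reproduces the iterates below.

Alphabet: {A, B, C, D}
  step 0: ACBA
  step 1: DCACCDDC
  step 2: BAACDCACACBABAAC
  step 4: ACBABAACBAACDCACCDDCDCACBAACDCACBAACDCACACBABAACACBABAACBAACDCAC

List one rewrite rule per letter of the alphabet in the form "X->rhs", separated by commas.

A->DC, B->CD, C->AC, D->BA

  step 1 ⇒ step 2: DCACCDDC ⇒ BA·AC·DC·AC·AC·BA·BA·AC
    A ↦ DC
    C ↦ AC
    D ↦ BA
  step 0 ⇒ step 1: ACBA ⇒ DC·AC·CD·DC
    B ↦ CD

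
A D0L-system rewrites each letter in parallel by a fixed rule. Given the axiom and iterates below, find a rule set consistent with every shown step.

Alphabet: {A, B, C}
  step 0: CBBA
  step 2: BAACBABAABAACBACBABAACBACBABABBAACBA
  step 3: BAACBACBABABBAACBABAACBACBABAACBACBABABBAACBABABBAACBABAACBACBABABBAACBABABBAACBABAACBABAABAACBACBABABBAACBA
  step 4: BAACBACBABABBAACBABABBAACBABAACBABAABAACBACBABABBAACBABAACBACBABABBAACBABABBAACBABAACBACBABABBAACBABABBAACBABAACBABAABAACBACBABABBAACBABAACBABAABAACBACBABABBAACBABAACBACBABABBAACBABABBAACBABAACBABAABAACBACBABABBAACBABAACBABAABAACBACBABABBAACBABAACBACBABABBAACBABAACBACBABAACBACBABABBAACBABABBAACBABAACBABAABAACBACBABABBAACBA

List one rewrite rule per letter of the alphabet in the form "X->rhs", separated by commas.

A->CBA, B->BAA, C->BAB

  step 3 ⇒ step 4: BAACBACBABABBAACBABAACBACBABAACBACBABABBAACBABABBAACBABAACBACBABABBAACBABABBAACBABAACBABAABAACBACBABABBAACBA ⇒ BAA·CBA·CBA·BAB·BAA·CBA·BAB·BAA·CBA·BAA·CBA·BAA·BAA·CBA·CBA·BAB·BAA·CBA·BAA·CBA·CBA·BAB·BAA·CBA·BAB·BAA·CBA·BAA·CBA·CBA·BAB·BAA·CBA·BAB·BAA·CBA·BAA·CBA·BAA·BAA·CBA·CBA·BAB·BAA·CBA·BAA·CBA·BAA·BAA·CBA·CBA·BAB·BAA·CBA·BAA·CBA·CBA·BAB·BAA·CBA·BAB·BAA·CBA·BAA·CBA·BAA·BAA·CBA·CBA·BAB·BAA·CBA·BAA·CBA·BAA·BAA·CBA·CBA·BAB·BAA·CBA·BAA·CBA·CBA·BAB·BAA·CBA·BAA·CBA·CBA·BAA·CBA·CBA·BAB·BAA·CBA·BAB·BAA·CBA·BAA·CBA·BAA·BAA·CBA·CBA·BAB·BAA·CBA
    A ↦ CBA
    B ↦ BAA
    C ↦ BAB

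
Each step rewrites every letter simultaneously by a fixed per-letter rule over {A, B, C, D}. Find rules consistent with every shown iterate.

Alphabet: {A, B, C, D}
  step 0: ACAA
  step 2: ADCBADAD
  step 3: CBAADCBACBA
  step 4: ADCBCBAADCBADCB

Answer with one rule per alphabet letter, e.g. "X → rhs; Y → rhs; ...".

A->CB, B->D, C->A, D->A

  step 3 ⇒ step 4: CBAADCBACBA ⇒ A·D·CB·CB·A·A·D·CB·A·D·CB
    A ↦ CB
    B ↦ D
    C ↦ A
    D ↦ A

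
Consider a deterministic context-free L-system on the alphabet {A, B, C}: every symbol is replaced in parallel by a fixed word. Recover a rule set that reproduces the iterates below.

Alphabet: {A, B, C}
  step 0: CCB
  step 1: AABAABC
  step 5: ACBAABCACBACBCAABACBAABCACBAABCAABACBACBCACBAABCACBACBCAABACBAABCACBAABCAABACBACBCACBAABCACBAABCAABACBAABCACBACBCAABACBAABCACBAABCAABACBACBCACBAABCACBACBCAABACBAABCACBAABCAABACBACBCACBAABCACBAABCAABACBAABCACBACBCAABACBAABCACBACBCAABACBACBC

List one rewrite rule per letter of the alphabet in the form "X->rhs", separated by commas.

A->ACB, B->C, C->AAB

  step 0 ⇒ step 1: CCB ⇒ AAB·AAB·C
    B ↦ C
    C ↦ AAB
    A ↦ ACB  (constrained at step 1)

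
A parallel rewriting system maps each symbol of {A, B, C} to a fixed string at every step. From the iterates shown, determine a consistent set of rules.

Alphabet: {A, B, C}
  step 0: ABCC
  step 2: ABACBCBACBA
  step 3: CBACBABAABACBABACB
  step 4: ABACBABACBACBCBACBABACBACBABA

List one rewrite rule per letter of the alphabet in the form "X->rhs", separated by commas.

A->CB, B->A, C->AB

  step 3 ⇒ step 4: CBACBABAABACBABACB ⇒ AB·A·CB·AB·A·CB·A·CB·CB·A·CB·AB·A·CB·A·CB·AB·A
    A ↦ CB
    B ↦ A
    C ↦ AB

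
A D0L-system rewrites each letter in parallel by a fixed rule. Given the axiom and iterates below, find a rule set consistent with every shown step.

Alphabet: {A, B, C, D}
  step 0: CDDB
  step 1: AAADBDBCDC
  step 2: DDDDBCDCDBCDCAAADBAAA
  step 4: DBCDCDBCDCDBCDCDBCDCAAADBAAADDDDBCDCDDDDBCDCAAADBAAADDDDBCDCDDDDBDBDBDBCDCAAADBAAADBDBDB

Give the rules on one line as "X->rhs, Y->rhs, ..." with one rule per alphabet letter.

A->D, B->CDC, C->AAA, D->DB

  step 1 ⇒ step 2: AAADBDBCDC ⇒ D·D·D·DB·CDC·DB·CDC·AAA·DB·AAA
    A ↦ D
    B ↦ CDC
    C ↦ AAA
    D ↦ DB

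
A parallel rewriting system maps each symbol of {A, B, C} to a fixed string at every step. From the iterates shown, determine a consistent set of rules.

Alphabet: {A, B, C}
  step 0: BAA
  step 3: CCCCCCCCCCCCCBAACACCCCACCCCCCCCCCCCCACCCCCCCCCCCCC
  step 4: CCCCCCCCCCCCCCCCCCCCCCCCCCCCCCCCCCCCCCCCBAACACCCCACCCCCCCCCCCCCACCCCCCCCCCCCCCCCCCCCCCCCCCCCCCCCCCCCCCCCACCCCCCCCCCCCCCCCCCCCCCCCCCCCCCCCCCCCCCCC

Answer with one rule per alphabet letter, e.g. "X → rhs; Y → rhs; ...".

  step 3 ⇒ step 4: CCCCCCCCCCCCCBAACACCCCACCCCCCCCCCCCCACCCCCCCCCCCCC ⇒ CCC·CCC·CCC·CCC·CCC·CCC·CCC·CCC·CCC·CCC·CCC·CCC·CCC·CBA·AC·AC·CCC·AC·CCC·CCC·CCC·CCC·AC·CCC·CCC·CCC·CCC·CCC·CCC·CCC·CCC·CCC·CCC·CCC·CCC·CCC·AC·CCC·CCC·CCC·CCC·CCC·CCC·CCC·CCC·CCC·CCC·CCC·CCC·CCC
    A ↦ AC
    B ↦ CBA
    C ↦ CCC

A->AC, B->CBA, C->CCC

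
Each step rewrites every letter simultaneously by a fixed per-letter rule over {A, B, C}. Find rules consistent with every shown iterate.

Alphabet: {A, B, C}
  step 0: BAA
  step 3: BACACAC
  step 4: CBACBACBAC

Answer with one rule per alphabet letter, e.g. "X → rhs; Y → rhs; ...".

A->B, B->C, C->AC

  step 3 ⇒ step 4: BACACAC ⇒ C·B·AC·B·AC·B·AC
    A ↦ B
    B ↦ C
    C ↦ AC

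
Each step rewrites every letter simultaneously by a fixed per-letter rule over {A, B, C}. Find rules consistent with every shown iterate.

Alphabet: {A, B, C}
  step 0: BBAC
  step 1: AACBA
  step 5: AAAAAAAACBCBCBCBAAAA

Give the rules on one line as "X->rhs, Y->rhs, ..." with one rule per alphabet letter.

  step 0 ⇒ step 1: BBAC ⇒ A·A·CB·A
    A ↦ CB
    B ↦ A
    C ↦ A

A->CB, B->A, C->A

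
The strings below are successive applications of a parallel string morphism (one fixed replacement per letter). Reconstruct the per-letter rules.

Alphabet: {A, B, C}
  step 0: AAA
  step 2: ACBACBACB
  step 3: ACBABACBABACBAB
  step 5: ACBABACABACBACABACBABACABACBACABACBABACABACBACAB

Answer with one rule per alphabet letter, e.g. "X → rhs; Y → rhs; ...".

A->AC, B->AB, C->B

  step 2 ⇒ step 3: ACBACBACB ⇒ AC·B·AB·AC·B·AB·AC·B·AB
    A ↦ AC
    B ↦ AB
    C ↦ B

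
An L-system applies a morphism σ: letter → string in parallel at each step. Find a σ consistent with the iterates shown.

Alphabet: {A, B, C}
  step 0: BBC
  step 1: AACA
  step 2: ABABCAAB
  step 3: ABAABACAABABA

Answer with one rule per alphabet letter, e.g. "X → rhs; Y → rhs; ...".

A->AB, B->A, C->CA

  step 2 ⇒ step 3: ABABCAAB ⇒ AB·A·AB·A·CA·AB·AB·A
    A ↦ AB
    B ↦ A
    C ↦ CA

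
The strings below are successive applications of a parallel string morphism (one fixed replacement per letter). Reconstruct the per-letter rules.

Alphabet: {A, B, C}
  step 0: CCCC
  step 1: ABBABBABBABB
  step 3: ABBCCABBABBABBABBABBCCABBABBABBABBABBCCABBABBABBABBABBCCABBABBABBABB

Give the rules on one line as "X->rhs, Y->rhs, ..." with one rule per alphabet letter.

A->CB, B->CC, C->ABB

  step 0 ⇒ step 1: CCCC ⇒ ABB·ABB·ABB·ABB
    C ↦ ABB
    A ↦ CB  (constrained at step 1)
    B ↦ CC  (constrained at step 1)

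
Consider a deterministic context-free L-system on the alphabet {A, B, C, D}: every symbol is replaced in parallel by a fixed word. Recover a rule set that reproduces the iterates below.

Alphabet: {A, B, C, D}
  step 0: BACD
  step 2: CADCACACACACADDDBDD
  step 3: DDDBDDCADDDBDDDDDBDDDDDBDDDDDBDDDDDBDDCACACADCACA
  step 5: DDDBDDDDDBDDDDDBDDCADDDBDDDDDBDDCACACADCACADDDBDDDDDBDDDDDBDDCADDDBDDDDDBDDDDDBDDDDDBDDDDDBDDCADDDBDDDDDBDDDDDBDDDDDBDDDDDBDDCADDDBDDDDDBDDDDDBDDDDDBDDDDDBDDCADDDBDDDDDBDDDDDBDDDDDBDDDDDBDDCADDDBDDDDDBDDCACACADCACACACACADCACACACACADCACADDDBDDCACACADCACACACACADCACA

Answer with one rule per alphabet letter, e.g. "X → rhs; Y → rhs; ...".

  step 2 ⇒ step 3: CADCACACACACADDDBDD ⇒ DDD·BDD·CA·DDD·BDD·DDD·BDD·DDD·BDD·DDD·BDD·DDD·BDD·CA·CA·CA·D·CA·CA
    A ↦ BDD
    B ↦ D
    C ↦ DDD
    D ↦ CA

A->BDD, B->D, C->DDD, D->CA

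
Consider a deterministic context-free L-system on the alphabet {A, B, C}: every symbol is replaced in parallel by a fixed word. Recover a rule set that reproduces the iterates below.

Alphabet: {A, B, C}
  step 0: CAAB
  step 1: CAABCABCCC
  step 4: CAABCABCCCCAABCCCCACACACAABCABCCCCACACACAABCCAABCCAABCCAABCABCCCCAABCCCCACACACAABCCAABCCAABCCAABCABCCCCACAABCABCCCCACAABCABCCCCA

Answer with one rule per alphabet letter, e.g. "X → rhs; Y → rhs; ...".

  step 0 ⇒ step 1: CAAB ⇒ CA·ABC·ABC·CC
    A ↦ ABC
    B ↦ CC
    C ↦ CA

A->ABC, B->CC, C->CA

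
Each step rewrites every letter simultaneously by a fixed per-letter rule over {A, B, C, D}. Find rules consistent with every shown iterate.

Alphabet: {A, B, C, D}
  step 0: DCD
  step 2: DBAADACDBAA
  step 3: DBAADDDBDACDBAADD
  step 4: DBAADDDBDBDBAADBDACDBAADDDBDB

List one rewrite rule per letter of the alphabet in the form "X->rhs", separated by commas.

A->D, B->AA, C->AC, D->DB

  step 3 ⇒ step 4: DBAADDDBDACDBAADD ⇒ DB·AA·D·D·DB·DB·DB·AA·DB·D·AC·DB·AA·D·D·DB·DB
    A ↦ D
    B ↦ AA
    C ↦ AC
    D ↦ DB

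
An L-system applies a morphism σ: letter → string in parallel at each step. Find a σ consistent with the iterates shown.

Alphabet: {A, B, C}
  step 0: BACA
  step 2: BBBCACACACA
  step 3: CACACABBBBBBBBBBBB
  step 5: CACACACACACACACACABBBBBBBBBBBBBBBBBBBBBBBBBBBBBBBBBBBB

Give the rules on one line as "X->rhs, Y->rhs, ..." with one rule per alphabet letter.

  step 2 ⇒ step 3: BBBCACACACA ⇒ CA·CA·CA·BB·B·BB·B·BB·B·BB·B
    A ↦ B
    B ↦ CA
    C ↦ BB

A->B, B->CA, C->BB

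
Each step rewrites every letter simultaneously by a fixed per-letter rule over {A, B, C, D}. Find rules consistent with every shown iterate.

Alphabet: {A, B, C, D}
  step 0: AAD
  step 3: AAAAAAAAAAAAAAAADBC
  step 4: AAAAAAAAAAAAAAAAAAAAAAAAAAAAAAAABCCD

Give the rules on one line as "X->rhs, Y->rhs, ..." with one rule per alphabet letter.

A->AA, B->C, C->D, D->BC

  step 3 ⇒ step 4: AAAAAAAAAAAAAAAADBC ⇒ AA·AA·AA·AA·AA·AA·AA·AA·AA·AA·AA·AA·AA·AA·AA·AA·BC·C·D
    A ↦ AA
    B ↦ C
    C ↦ D
    D ↦ BC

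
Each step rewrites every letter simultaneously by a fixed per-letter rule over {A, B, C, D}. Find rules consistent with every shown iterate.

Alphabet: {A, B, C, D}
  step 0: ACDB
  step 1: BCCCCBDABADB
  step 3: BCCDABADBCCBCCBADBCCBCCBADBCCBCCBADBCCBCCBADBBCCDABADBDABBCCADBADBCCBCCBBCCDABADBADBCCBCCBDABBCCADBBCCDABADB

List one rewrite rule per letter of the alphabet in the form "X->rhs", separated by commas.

A->BCC, B->ADB, C->CCB, D->DAB

  step 0 ⇒ step 1: ACDB ⇒ BCC·CCB·DAB·ADB
    A ↦ BCC
    B ↦ ADB
    C ↦ CCB
    D ↦ DAB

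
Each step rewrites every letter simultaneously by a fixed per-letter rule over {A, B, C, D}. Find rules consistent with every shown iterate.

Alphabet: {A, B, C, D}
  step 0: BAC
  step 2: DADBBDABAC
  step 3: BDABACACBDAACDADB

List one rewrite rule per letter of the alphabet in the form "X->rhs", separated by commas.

  step 2 ⇒ step 3: DADBBDABAC ⇒ B·DA·B·AC·AC·B·DA·AC·DA·DB
    A ↦ DA
    B ↦ AC
    C ↦ DB
    D ↦ B

A->DA, B->AC, C->DB, D->B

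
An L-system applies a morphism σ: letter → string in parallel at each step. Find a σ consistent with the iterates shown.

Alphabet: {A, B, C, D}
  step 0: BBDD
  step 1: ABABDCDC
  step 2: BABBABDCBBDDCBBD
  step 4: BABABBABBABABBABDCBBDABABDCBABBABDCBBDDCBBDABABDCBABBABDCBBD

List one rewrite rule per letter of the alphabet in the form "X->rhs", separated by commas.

A->B, B->AB, C->BBD, D->DC

  step 1 ⇒ step 2: ABABDCDC ⇒ B·AB·B·AB·DC·BBD·DC·BBD
    A ↦ B
    B ↦ AB
    C ↦ BBD
    D ↦ DC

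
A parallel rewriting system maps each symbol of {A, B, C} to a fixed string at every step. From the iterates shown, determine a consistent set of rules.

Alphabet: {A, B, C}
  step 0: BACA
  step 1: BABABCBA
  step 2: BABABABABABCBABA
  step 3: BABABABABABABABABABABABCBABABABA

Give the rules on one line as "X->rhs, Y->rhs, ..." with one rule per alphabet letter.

A->BA, B->BA, C->BC

  step 2 ⇒ step 3: BABABABABABCBABA ⇒ BA·BA·BA·BA·BA·BA·BA·BA·BA·BA·BA·BC·BA·BA·BA·BA
    A ↦ BA
    B ↦ BA
    C ↦ BC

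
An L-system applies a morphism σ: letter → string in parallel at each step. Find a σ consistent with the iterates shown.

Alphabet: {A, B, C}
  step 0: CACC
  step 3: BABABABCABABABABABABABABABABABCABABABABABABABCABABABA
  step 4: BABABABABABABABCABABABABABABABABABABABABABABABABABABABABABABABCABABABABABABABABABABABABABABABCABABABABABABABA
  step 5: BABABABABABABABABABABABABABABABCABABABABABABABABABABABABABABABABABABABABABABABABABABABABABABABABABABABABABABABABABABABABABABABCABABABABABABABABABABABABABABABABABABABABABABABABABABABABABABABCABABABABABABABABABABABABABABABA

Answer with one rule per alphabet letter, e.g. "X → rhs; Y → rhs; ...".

A->BA, B->BA, C->BCA

  step 4 ⇒ step 5: BABABABABABABABCABABABABABABABABABABABABABABABABABABABABABABABCABABABABABABABABABABABABABABABCABABABABABABABA ⇒ BA·BA·BA·BA·BA·BA·BA·BA·BA·BA·BA·BA·BA·BA·BA·BCA·BA·BA·BA·BA·BA·BA·BA·BA·BA·BA·BA·BA·BA·BA·BA·BA·BA·BA·BA·BA·BA·BA·BA·BA·BA·BA·BA·BA·BA·BA·BA·BA·BA·BA·BA·BA·BA·BA·BA·BA·BA·BA·BA·BA·BA·BA·BCA·BA·BA·BA·BA·BA·BA·BA·BA·BA·BA·BA·BA·BA·BA·BA·BA·BA·BA·BA·BA·BA·BA·BA·BA·BA·BA·BA·BA·BA·BA·BCA·BA·BA·BA·BA·BA·BA·BA·BA·BA·BA·BA·BA·BA·BA·BA
    A ↦ BA
    B ↦ BA
    C ↦ BCA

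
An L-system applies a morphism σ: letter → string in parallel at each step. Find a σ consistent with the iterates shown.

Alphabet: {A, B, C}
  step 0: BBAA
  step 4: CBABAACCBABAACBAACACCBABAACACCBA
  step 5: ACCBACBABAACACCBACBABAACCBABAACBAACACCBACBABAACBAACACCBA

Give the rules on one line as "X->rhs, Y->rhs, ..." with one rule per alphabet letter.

A->BA, B->C, C->AC

  step 4 ⇒ step 5: CBABAACCBABAACBAACACCBABAACACCBA ⇒ AC·C·BA·C·BA·BA·AC·AC·C·BA·C·BA·BA·AC·C·BA·BA·AC·BA·AC·AC·C·BA·C·BA·BA·AC·BA·AC·AC·C·BA
    A ↦ BA
    B ↦ C
    C ↦ AC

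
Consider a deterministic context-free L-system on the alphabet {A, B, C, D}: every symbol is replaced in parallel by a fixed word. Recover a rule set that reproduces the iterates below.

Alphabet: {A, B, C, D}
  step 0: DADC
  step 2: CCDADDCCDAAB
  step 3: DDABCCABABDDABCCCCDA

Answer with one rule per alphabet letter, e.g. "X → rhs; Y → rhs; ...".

A->CC, B->DA, C->D, D->AB

  step 2 ⇒ step 3: CCDADDCCDAAB ⇒ D·D·AB·CC·AB·AB·D·D·AB·CC·CC·DA
    A ↦ CC
    B ↦ DA
    C ↦ D
    D ↦ AB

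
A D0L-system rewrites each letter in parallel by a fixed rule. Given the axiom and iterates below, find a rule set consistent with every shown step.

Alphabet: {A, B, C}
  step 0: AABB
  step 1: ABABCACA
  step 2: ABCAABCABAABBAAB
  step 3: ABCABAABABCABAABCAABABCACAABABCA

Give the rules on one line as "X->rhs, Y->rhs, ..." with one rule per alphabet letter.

  step 2 ⇒ step 3: ABCAABCABAABBAAB ⇒ AB·CA·BA·AB·AB·CA·BA·AB·CA·AB·AB·CA·CA·AB·AB·CA
    A ↦ AB
    B ↦ CA
    C ↦ BA

A->AB, B->CA, C->BA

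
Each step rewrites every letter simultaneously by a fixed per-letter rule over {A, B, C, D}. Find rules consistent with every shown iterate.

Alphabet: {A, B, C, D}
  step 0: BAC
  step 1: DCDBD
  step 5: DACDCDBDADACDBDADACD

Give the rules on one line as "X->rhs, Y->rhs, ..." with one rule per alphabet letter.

A->CD, B->D, C->BD, D->A

  step 0 ⇒ step 1: BAC ⇒ D·CD·BD
    A ↦ CD
    B ↦ D
    C ↦ BD
    D ↦ A  (constrained at step 1)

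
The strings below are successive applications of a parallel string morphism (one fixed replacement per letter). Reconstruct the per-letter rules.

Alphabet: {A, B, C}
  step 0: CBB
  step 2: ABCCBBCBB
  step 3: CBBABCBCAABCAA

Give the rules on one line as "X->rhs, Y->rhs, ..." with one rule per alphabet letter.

  step 2 ⇒ step 3: ABCCBBCBB ⇒ CBB·A·BC·BC·A·A·BC·A·A
    A ↦ CBB
    B ↦ A
    C ↦ BC

A->CBB, B->A, C->BC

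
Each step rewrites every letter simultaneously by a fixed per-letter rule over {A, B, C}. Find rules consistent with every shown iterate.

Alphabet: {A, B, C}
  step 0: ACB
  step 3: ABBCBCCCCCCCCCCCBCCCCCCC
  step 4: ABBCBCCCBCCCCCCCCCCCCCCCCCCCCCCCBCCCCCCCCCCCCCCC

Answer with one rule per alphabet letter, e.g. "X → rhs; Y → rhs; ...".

  step 3 ⇒ step 4: ABBCBCCCCCCCCCCCBCCCCCCC ⇒ AB·BC·BC·CC·BC·CC·CC·CC·CC·CC·CC·CC·CC·CC·CC·CC·BC·CC·CC·CC·CC·CC·CC·CC
    A ↦ AB
    B ↦ BC
    C ↦ CC

A->AB, B->BC, C->CC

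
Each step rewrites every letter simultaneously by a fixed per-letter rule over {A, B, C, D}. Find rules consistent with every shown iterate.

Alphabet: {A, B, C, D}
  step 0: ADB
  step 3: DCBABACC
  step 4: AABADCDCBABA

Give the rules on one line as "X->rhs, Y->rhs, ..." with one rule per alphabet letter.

  step 3 ⇒ step 4: DCBABACC ⇒ AA·BA·D·C·D·C·BA·BA
    A ↦ C
    B ↦ D
    C ↦ BA
    D ↦ AA

A->C, B->D, C->BA, D->AA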